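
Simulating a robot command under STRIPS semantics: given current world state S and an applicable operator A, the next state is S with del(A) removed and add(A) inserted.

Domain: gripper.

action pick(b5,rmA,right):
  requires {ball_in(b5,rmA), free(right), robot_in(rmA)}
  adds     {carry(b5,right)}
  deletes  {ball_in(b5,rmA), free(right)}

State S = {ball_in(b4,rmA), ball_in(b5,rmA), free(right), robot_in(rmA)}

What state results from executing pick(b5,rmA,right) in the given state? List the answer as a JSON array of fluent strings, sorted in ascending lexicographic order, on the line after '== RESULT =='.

Compute (S \ del) ∪ add:
  pre ⊆ S: {ball_in(b5,rmA), free(right), robot_in(rmA)} ⊆ S  — applicable
  S \ del = {ball_in(b4,rmA), robot_in(rmA)}
  ∪ add   = {ball_in(b4,rmA), carry(b5,right), robot_in(rmA)}

== RESULT ==
["ball_in(b4,rmA)", "carry(b5,right)", "robot_in(rmA)"]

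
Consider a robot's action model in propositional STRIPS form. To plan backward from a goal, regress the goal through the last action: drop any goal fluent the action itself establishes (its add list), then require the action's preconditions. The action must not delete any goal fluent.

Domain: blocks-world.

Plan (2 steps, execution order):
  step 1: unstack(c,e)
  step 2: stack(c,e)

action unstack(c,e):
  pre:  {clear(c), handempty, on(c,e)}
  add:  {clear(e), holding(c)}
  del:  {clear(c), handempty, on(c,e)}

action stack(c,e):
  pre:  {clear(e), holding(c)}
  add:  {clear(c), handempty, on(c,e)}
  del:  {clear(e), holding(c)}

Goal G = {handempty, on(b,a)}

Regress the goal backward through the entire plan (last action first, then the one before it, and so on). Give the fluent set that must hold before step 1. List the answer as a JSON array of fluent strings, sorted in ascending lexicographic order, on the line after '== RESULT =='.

Work backward from the goal:
  through step 2 (stack(c,e)): drop {handempty}, keep {on(b,a)}, require {clear(e), holding(c)}
    → {clear(e), holding(c), on(b,a)}
  through step 1 (unstack(c,e)): drop {clear(e), holding(c)}, keep {on(b,a)}, require {clear(c), handempty, on(c,e)}
    → {clear(c), handempty, on(b,a), on(c,e)}

== RESULT ==
["clear(c)", "handempty", "on(b,a)", "on(c,e)"]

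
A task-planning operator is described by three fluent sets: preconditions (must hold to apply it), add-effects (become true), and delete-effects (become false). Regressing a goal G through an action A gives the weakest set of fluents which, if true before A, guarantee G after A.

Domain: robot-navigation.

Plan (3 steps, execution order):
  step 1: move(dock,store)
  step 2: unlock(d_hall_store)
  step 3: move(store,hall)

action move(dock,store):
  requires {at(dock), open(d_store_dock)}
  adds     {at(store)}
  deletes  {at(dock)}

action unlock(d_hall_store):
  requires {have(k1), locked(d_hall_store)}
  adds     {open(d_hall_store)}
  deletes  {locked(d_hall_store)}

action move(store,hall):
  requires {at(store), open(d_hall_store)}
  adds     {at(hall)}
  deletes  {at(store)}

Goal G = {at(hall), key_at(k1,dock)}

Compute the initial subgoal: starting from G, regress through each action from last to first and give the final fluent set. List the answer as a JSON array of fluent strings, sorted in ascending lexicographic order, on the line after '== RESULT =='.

Work backward from the goal:
  through step 3 (move(store,hall)): drop {at(hall)}, keep {key_at(k1,dock)}, require {at(store), open(d_hall_store)}
    → {at(store), key_at(k1,dock), open(d_hall_store)}
  through step 2 (unlock(d_hall_store)): drop {open(d_hall_store)}, keep {at(store), key_at(k1,dock)}, require {have(k1), locked(d_hall_store)}
    → {at(store), have(k1), key_at(k1,dock), locked(d_hall_store)}
  through step 1 (move(dock,store)): drop {at(store)}, keep {have(k1), key_at(k1,dock), locked(d_hall_store)}, require {at(dock), open(d_store_dock)}
    → {at(dock), have(k1), key_at(k1,dock), locked(d_hall_store), open(d_store_dock)}

== RESULT ==
["at(dock)", "have(k1)", "key_at(k1,dock)", "locked(d_hall_store)", "open(d_store_dock)"]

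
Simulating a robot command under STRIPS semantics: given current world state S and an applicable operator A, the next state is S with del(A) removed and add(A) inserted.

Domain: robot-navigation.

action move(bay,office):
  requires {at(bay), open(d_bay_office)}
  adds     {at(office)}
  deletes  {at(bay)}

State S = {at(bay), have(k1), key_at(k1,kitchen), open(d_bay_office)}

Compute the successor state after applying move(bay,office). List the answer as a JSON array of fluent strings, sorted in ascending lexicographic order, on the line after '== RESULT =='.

Progress:
  pre ⊆ S: {at(bay), open(d_bay_office)} ⊆ S  — applicable
  S \ del = {have(k1), key_at(k1,kitchen), open(d_bay_office)}
  ∪ add   = {at(office), have(k1), key_at(k1,kitchen), open(d_bay_office)}

== RESULT ==
["at(office)", "have(k1)", "key_at(k1,kitchen)", "open(d_bay_office)"]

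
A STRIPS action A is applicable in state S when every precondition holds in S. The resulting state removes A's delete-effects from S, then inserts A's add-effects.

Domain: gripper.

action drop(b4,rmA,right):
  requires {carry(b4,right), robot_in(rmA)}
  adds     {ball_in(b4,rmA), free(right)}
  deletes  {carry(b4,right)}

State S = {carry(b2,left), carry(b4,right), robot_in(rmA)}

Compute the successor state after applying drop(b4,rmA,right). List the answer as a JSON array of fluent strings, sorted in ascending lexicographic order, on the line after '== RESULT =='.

Compute (S \ del) ∪ add:
  pre ⊆ S: {carry(b4,right), robot_in(rmA)} ⊆ S  — applicable
  S \ del = {carry(b2,left), robot_in(rmA)}
  ∪ add   = {ball_in(b4,rmA), carry(b2,left), free(right), robot_in(rmA)}

== RESULT ==
["ball_in(b4,rmA)", "carry(b2,left)", "free(right)", "robot_in(rmA)"]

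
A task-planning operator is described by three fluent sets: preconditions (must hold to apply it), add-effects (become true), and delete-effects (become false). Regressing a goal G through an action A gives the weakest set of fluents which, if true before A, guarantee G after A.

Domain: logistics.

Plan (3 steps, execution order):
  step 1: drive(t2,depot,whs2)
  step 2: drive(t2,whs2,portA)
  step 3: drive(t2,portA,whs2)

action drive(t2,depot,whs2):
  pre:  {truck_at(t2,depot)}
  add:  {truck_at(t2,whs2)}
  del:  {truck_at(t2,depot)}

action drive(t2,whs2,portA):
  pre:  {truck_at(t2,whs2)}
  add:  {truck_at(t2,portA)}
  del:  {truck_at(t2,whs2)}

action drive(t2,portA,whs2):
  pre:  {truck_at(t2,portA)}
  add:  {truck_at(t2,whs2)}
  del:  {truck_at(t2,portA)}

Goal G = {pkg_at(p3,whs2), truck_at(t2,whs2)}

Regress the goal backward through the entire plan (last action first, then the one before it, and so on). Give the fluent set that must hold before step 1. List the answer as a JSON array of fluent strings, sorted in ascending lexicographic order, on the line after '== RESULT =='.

Regress step by step:
  through step 3 (drive(t2,portA,whs2)): drop {truck_at(t2,whs2)}, keep {pkg_at(p3,whs2)}, require {truck_at(t2,portA)}
    → {pkg_at(p3,whs2), truck_at(t2,portA)}
  through step 2 (drive(t2,whs2,portA)): drop {truck_at(t2,portA)}, keep {pkg_at(p3,whs2)}, require {truck_at(t2,whs2)}
    → {pkg_at(p3,whs2), truck_at(t2,whs2)}
  through step 1 (drive(t2,depot,whs2)): drop {truck_at(t2,whs2)}, keep {pkg_at(p3,whs2)}, require {truck_at(t2,depot)}
    → {pkg_at(p3,whs2), truck_at(t2,depot)}

== RESULT ==
["pkg_at(p3,whs2)", "truck_at(t2,depot)"]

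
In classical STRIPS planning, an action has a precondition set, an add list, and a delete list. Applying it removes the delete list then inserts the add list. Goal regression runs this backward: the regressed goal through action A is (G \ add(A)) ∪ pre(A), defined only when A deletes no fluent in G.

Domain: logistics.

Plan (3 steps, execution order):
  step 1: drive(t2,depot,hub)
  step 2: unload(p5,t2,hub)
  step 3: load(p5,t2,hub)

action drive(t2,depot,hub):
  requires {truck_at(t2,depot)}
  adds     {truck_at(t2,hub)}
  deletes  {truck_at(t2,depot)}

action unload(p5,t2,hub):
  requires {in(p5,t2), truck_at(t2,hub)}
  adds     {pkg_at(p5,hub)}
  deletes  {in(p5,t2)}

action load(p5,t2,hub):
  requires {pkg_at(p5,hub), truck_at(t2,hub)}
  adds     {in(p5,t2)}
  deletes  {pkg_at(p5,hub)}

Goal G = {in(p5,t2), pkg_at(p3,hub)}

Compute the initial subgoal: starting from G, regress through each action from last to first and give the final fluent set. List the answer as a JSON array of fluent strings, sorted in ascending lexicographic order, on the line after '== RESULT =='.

Regress step by step:
  through step 3 (load(p5,t2,hub)): drop {in(p5,t2)}, keep {pkg_at(p3,hub)}, require {pkg_at(p5,hub), truck_at(t2,hub)}
    → {pkg_at(p3,hub), pkg_at(p5,hub), truck_at(t2,hub)}
  through step 2 (unload(p5,t2,hub)): drop {pkg_at(p5,hub)}, keep {pkg_at(p3,hub), truck_at(t2,hub)}, require {in(p5,t2), truck_at(t2,hub)}
    → {in(p5,t2), pkg_at(p3,hub), truck_at(t2,hub)}
  through step 1 (drive(t2,depot,hub)): drop {truck_at(t2,hub)}, keep {in(p5,t2), pkg_at(p3,hub)}, require {truck_at(t2,depot)}
    → {in(p5,t2), pkg_at(p3,hub), truck_at(t2,depot)}

== RESULT ==
["in(p5,t2)", "pkg_at(p3,hub)", "truck_at(t2,depot)"]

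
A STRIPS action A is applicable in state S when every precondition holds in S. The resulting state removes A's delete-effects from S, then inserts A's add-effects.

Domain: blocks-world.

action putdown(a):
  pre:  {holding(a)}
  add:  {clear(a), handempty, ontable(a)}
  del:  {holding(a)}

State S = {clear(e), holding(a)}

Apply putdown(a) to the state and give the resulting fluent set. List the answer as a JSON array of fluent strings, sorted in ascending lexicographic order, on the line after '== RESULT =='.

Progress:
  pre ⊆ S: {holding(a)} ⊆ S  — applicable
  S \ del = {clear(e)}
  ∪ add   = {clear(a), clear(e), handempty, ontable(a)}

== RESULT ==
["clear(a)", "clear(e)", "handempty", "ontable(a)"]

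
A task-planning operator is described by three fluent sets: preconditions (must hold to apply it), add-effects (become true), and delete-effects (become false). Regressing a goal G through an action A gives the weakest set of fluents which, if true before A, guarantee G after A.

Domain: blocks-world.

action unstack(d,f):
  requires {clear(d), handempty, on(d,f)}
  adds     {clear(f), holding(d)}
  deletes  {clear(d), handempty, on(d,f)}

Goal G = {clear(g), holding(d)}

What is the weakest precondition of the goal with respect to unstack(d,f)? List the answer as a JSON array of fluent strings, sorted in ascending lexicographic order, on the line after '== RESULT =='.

Compute (G \ add) ∪ pre:
  G ∩ del = {}  (empty — regression defined)
  G \ add = {clear(g), holding(d)} \ {clear(f), holding(d)} = {clear(g)}
  ∪ pre   = {clear(g)} ∪ {clear(d), handempty, on(d,f)}
          = {clear(d), clear(g), handempty, on(d,f)}

== RESULT ==
["clear(d)", "clear(g)", "handempty", "on(d,f)"]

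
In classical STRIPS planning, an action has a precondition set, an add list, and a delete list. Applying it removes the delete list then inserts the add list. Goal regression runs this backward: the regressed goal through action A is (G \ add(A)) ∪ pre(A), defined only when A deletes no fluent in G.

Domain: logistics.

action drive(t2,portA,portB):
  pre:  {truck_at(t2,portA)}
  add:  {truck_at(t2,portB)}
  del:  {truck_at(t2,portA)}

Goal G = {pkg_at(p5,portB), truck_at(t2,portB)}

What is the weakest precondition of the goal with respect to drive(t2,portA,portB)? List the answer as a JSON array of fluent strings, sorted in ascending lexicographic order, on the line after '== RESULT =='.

Regress:
  G ∩ del = {}  (empty — regression defined)
  G \ add = {pkg_at(p5,portB), truck_at(t2,portB)} \ {truck_at(t2,portB)} = {pkg_at(p5,portB)}
  ∪ pre   = {pkg_at(p5,portB)} ∪ {truck_at(t2,portA)}
          = {pkg_at(p5,portB), truck_at(t2,portA)}

== RESULT ==
["pkg_at(p5,portB)", "truck_at(t2,portA)"]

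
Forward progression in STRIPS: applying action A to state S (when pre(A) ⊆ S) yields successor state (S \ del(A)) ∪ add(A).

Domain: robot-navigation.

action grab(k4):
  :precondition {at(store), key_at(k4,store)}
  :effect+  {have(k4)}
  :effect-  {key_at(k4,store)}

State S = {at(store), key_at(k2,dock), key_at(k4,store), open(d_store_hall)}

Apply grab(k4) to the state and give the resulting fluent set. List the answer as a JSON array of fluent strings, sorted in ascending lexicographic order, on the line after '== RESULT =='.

Compute (S \ del) ∪ add:
  pre ⊆ S: {at(store), key_at(k4,store)} ⊆ S  — applicable
  S \ del = {at(store), key_at(k2,dock), open(d_store_hall)}
  ∪ add   = {at(store), have(k4), key_at(k2,dock), open(d_store_hall)}

== RESULT ==
["at(store)", "have(k4)", "key_at(k2,dock)", "open(d_store_hall)"]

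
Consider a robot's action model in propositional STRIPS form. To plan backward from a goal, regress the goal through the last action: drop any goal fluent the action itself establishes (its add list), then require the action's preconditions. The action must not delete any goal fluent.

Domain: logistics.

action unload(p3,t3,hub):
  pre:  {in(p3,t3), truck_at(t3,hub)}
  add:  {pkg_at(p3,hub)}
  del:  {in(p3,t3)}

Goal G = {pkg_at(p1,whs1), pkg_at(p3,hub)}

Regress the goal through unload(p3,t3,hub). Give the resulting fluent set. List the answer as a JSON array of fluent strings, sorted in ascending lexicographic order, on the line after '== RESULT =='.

Regress:
  G ∩ del = {}  (empty — regression defined)
  G \ add = {pkg_at(p1,whs1), pkg_at(p3,hub)} \ {pkg_at(p3,hub)} = {pkg_at(p1,whs1)}
  ∪ pre   = {pkg_at(p1,whs1)} ∪ {in(p3,t3), truck_at(t3,hub)}
          = {in(p3,t3), pkg_at(p1,whs1), truck_at(t3,hub)}

== RESULT ==
["in(p3,t3)", "pkg_at(p1,whs1)", "truck_at(t3,hub)"]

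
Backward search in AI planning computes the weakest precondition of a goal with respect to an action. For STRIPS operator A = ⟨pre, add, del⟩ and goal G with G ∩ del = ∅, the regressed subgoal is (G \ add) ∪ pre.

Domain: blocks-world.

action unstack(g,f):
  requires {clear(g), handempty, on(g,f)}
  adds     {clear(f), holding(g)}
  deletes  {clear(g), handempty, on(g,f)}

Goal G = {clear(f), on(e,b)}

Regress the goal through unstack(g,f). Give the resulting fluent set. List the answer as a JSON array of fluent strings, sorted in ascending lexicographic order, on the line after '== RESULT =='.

Regress:
  G ∩ del = {}  (empty — regression defined)
  G \ add = {clear(f), on(e,b)} \ {clear(f), holding(g)} = {on(e,b)}
  ∪ pre   = {on(e,b)} ∪ {clear(g), handempty, on(g,f)}
          = {clear(g), handempty, on(e,b), on(g,f)}

== RESULT ==
["clear(g)", "handempty", "on(e,b)", "on(g,f)"]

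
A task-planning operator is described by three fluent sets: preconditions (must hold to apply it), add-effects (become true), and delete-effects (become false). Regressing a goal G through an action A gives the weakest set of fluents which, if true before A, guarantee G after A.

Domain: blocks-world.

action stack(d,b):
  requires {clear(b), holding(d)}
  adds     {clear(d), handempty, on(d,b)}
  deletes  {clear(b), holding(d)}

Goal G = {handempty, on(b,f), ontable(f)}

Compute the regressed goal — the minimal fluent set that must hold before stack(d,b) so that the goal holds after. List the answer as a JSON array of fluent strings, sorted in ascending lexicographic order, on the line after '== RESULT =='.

Compute (G \ add) ∪ pre:
  G ∩ del = {}  (empty — regression defined)
  G \ add = {handempty, on(b,f), ontable(f)} \ {clear(d), handempty, on(d,b)} = {on(b,f), ontable(f)}
  ∪ pre   = {on(b,f), ontable(f)} ∪ {clear(b), holding(d)}
          = {clear(b), holding(d), on(b,f), ontable(f)}

== RESULT ==
["clear(b)", "holding(d)", "on(b,f)", "ontable(f)"]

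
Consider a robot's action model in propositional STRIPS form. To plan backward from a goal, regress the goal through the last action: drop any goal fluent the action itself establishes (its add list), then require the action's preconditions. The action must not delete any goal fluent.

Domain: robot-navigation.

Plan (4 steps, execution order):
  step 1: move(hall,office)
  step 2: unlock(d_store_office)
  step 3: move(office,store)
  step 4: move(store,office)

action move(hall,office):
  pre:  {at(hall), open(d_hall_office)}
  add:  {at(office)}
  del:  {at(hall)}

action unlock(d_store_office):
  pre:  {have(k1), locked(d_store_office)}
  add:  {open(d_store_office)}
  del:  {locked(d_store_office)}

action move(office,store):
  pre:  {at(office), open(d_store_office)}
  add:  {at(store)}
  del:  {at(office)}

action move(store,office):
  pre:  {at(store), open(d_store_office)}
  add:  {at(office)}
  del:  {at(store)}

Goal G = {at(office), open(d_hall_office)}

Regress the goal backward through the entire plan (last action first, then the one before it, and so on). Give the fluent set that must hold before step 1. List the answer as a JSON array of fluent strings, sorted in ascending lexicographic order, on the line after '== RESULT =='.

Regress step by step:
  through step 4 (move(store,office)): drop {at(office)}, keep {open(d_hall_office)}, require {at(store), open(d_store_office)}
    → {at(store), open(d_hall_office), open(d_store_office)}
  through step 3 (move(office,store)): drop {at(store)}, keep {open(d_hall_office), open(d_store_office)}, require {at(office), open(d_store_office)}
    → {at(office), open(d_hall_office), open(d_store_office)}
  through step 2 (unlock(d_store_office)): drop {open(d_store_office)}, keep {at(office), open(d_hall_office)}, require {have(k1), locked(d_store_office)}
    → {at(office), have(k1), locked(d_store_office), open(d_hall_office)}
  through step 1 (move(hall,office)): drop {at(office)}, keep {have(k1), locked(d_store_office), open(d_hall_office)}, require {at(hall), open(d_hall_office)}
    → {at(hall), have(k1), locked(d_store_office), open(d_hall_office)}

== RESULT ==
["at(hall)", "have(k1)", "locked(d_store_office)", "open(d_hall_office)"]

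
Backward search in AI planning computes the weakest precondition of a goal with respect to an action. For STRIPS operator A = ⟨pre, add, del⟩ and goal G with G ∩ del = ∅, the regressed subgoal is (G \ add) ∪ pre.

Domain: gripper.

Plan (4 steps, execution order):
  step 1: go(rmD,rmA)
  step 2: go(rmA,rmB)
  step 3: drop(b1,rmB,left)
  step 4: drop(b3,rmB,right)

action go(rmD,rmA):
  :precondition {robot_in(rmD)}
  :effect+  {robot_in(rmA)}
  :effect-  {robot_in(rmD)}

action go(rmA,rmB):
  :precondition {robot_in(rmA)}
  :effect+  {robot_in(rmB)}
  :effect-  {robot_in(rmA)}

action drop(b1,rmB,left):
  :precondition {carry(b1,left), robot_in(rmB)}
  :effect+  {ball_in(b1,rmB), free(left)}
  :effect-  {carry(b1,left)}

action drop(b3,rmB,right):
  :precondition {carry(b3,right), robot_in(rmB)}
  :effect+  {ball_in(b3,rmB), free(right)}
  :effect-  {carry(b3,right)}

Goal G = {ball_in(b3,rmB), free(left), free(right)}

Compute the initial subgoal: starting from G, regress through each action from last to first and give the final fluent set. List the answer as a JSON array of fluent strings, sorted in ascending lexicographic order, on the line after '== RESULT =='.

Regress step by step:
  through step 4 (drop(b3,rmB,right)): drop {ball_in(b3,rmB), free(right)}, keep {free(left)}, require {carry(b3,right), robot_in(rmB)}
    → {carry(b3,right), free(left), robot_in(rmB)}
  through step 3 (drop(b1,rmB,left)): drop {free(left)}, keep {carry(b3,right), robot_in(rmB)}, require {carry(b1,left), robot_in(rmB)}
    → {carry(b1,left), carry(b3,right), robot_in(rmB)}
  through step 2 (go(rmA,rmB)): drop {robot_in(rmB)}, keep {carry(b1,left), carry(b3,right)}, require {robot_in(rmA)}
    → {carry(b1,left), carry(b3,right), robot_in(rmA)}
  through step 1 (go(rmD,rmA)): drop {robot_in(rmA)}, keep {carry(b1,left), carry(b3,right)}, require {robot_in(rmD)}
    → {carry(b1,left), carry(b3,right), robot_in(rmD)}

== RESULT ==
["carry(b1,left)", "carry(b3,right)", "robot_in(rmD)"]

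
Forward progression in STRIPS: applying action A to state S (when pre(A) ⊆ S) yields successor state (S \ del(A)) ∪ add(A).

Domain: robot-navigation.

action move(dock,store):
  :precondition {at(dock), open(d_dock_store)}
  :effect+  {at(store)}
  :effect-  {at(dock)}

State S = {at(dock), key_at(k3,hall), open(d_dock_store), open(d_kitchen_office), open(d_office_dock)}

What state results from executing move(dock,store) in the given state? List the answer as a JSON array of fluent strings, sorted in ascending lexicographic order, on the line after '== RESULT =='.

Progress:
  pre ⊆ S: {at(dock), open(d_dock_store)} ⊆ S  — applicable
  S \ del = {key_at(k3,hall), open(d_dock_store), open(d_kitchen_office), open(d_office_dock)}
  ∪ add   = {at(store), key_at(k3,hall), open(d_dock_store), open(d_kitchen_office), open(d_office_dock)}

== RESULT ==
["at(store)", "key_at(k3,hall)", "open(d_dock_store)", "open(d_kitchen_office)", "open(d_office_dock)"]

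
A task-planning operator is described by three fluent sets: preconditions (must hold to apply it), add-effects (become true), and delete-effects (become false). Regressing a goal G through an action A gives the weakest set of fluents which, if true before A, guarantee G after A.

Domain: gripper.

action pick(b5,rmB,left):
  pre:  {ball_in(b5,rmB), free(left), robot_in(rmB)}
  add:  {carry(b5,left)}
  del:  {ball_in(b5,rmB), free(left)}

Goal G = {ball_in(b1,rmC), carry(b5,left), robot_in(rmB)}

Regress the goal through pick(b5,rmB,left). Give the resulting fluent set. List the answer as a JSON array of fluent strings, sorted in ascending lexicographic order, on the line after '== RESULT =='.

Compute (G \ add) ∪ pre:
  G ∩ del = {}  (empty — regression defined)
  G \ add = {ball_in(b1,rmC), carry(b5,left), robot_in(rmB)} \ {carry(b5,left)} = {ball_in(b1,rmC), robot_in(rmB)}
  ∪ pre   = {ball_in(b1,rmC), robot_in(rmB)} ∪ {ball_in(b5,rmB), free(left), robot_in(rmB)}
          = {ball_in(b1,rmC), ball_in(b5,rmB), free(left), robot_in(rmB)}

== RESULT ==
["ball_in(b1,rmC)", "ball_in(b5,rmB)", "free(left)", "robot_in(rmB)"]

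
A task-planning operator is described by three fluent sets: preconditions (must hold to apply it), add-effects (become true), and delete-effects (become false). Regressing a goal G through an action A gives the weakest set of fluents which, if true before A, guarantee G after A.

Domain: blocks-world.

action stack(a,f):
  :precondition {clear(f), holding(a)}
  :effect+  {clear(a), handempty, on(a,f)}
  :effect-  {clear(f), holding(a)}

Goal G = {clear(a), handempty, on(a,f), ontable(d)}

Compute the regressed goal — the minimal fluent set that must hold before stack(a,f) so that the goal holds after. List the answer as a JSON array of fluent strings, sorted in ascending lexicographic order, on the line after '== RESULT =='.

Compute (G \ add) ∪ pre:
  G ∩ del = {}  (empty — regression defined)
  G \ add = {clear(a), handempty, on(a,f), ontable(d)} \ {clear(a), handempty, on(a,f)} = {ontable(d)}
  ∪ pre   = {ontable(d)} ∪ {clear(f), holding(a)}
          = {clear(f), holding(a), ontable(d)}

== RESULT ==
["clear(f)", "holding(a)", "ontable(d)"]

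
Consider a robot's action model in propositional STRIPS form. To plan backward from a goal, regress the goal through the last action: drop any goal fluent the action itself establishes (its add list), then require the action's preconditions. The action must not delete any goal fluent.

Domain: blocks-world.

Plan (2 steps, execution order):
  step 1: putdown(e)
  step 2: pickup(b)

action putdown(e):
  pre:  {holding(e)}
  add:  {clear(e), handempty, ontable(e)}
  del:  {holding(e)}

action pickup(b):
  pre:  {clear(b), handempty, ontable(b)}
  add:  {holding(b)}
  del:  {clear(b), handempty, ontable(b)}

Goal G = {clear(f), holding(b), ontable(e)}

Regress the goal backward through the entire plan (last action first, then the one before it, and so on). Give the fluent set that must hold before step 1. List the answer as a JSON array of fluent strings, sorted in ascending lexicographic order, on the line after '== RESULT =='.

Work backward from the goal:
  through step 2 (pickup(b)): drop {holding(b)}, keep {clear(f), ontable(e)}, require {clear(b), handempty, ontable(b)}
    → {clear(b), clear(f), handempty, ontable(b), ontable(e)}
  through step 1 (putdown(e)): drop {handempty, ontable(e)}, keep {clear(b), clear(f), ontable(b)}, require {holding(e)}
    → {clear(b), clear(f), holding(e), ontable(b)}

== RESULT ==
["clear(b)", "clear(f)", "holding(e)", "ontable(b)"]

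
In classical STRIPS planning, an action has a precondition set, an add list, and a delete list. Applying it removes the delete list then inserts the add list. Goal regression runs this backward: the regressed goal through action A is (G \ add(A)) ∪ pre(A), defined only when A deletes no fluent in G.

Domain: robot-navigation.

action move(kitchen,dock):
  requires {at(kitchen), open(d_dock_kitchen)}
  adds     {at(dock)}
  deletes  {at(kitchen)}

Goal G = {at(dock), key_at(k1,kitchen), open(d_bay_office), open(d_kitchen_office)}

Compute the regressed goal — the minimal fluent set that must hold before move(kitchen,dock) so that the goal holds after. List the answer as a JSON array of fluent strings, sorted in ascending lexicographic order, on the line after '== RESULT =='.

Compute (G \ add) ∪ pre:
  G ∩ del = {}  (empty — regression defined)
  G \ add = {at(dock), key_at(k1,kitchen), open(d_bay_office), open(d_kitchen_office)} \ {at(dock)} = {key_at(k1,kitchen), open(d_bay_office), open(d_kitchen_office)}
  ∪ pre   = {key_at(k1,kitchen), open(d_bay_office), open(d_kitchen_office)} ∪ {at(kitchen), open(d_dock_kitchen)}
          = {at(kitchen), key_at(k1,kitchen), open(d_bay_office), open(d_dock_kitchen), open(d_kitchen_office)}

== RESULT ==
["at(kitchen)", "key_at(k1,kitchen)", "open(d_bay_office)", "open(d_dock_kitchen)", "open(d_kitchen_office)"]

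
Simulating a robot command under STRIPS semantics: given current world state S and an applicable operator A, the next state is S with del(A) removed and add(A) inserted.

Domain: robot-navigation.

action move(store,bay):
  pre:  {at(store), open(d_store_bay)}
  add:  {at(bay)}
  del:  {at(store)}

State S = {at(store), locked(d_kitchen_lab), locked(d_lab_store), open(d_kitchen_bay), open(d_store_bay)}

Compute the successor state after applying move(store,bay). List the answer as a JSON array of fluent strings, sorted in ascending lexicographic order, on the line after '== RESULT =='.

Compute (S \ del) ∪ add:
  pre ⊆ S: {at(store), open(d_store_bay)} ⊆ S  — applicable
  S \ del = {locked(d_kitchen_lab), locked(d_lab_store), open(d_kitchen_bay), open(d_store_bay)}
  ∪ add   = {at(bay), locked(d_kitchen_lab), locked(d_lab_store), open(d_kitchen_bay), open(d_store_bay)}

== RESULT ==
["at(bay)", "locked(d_kitchen_lab)", "locked(d_lab_store)", "open(d_kitchen_bay)", "open(d_store_bay)"]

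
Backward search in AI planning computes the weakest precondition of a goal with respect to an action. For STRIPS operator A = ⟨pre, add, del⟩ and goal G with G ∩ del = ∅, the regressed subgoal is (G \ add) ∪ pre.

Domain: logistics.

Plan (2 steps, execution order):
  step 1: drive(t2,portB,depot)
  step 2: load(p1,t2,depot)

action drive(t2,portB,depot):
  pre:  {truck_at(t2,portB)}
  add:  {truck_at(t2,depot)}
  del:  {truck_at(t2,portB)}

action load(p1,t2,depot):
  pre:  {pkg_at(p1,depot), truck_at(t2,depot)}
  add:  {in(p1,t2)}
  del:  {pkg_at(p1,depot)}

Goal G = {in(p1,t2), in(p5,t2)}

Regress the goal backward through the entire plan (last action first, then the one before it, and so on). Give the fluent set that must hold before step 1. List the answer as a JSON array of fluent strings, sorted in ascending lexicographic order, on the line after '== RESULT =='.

Regress step by step:
  through step 2 (load(p1,t2,depot)): drop {in(p1,t2)}, keep {in(p5,t2)}, require {pkg_at(p1,depot), truck_at(t2,depot)}
    → {in(p5,t2), pkg_at(p1,depot), truck_at(t2,depot)}
  through step 1 (drive(t2,portB,depot)): drop {truck_at(t2,depot)}, keep {in(p5,t2), pkg_at(p1,depot)}, require {truck_at(t2,portB)}
    → {in(p5,t2), pkg_at(p1,depot), truck_at(t2,portB)}

== RESULT ==
["in(p5,t2)", "pkg_at(p1,depot)", "truck_at(t2,portB)"]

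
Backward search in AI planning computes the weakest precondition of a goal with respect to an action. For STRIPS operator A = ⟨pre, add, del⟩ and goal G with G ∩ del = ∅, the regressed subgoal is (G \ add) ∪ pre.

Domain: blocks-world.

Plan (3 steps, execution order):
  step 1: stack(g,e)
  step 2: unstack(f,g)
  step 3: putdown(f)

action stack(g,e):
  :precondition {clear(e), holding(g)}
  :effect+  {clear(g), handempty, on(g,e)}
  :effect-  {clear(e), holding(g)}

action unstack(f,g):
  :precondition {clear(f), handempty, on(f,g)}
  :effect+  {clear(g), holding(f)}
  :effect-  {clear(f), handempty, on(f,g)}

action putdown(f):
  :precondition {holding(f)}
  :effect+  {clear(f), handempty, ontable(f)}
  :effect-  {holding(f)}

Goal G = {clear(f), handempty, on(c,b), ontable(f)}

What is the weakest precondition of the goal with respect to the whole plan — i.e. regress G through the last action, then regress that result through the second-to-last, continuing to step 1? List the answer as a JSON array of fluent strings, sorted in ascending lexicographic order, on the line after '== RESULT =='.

Regress step by step:
  through step 3 (putdown(f)): drop {clear(f), handempty, ontable(f)}, keep {on(c,b)}, require {holding(f)}
    → {holding(f), on(c,b)}
  through step 2 (unstack(f,g)): drop {holding(f)}, keep {on(c,b)}, require {clear(f), handempty, on(f,g)}
    → {clear(f), handempty, on(c,b), on(f,g)}
  through step 1 (stack(g,e)): drop {handempty}, keep {clear(f), on(c,b), on(f,g)}, require {clear(e), holding(g)}
    → {clear(e), clear(f), holding(g), on(c,b), on(f,g)}

== RESULT ==
["clear(e)", "clear(f)", "holding(g)", "on(c,b)", "on(f,g)"]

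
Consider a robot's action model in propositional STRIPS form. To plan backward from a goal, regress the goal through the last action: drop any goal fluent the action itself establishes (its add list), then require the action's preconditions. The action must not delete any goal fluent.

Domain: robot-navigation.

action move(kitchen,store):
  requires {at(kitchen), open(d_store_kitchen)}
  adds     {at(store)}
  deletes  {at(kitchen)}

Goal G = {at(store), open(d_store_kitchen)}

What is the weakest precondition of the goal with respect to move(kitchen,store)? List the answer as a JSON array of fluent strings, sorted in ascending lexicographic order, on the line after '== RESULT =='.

Regress:
  G ∩ del = {}  (empty — regression defined)
  G \ add = {at(store), open(d_store_kitchen)} \ {at(store)} = {open(d_store_kitchen)}
  ∪ pre   = {open(d_store_kitchen)} ∪ {at(kitchen), open(d_store_kitchen)}
          = {at(kitchen), open(d_store_kitchen)}

== RESULT ==
["at(kitchen)", "open(d_store_kitchen)"]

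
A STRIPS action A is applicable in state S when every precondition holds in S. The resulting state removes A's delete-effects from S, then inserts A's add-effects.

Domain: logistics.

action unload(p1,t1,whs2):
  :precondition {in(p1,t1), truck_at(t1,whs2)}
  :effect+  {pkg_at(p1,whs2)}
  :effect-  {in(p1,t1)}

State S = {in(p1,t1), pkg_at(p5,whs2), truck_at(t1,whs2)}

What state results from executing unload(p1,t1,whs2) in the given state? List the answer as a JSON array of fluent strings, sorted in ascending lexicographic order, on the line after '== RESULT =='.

Progress:
  pre ⊆ S: {in(p1,t1), truck_at(t1,whs2)} ⊆ S  — applicable
  S \ del = {pkg_at(p5,whs2), truck_at(t1,whs2)}
  ∪ add   = {pkg_at(p1,whs2), pkg_at(p5,whs2), truck_at(t1,whs2)}

== RESULT ==
["pkg_at(p1,whs2)", "pkg_at(p5,whs2)", "truck_at(t1,whs2)"]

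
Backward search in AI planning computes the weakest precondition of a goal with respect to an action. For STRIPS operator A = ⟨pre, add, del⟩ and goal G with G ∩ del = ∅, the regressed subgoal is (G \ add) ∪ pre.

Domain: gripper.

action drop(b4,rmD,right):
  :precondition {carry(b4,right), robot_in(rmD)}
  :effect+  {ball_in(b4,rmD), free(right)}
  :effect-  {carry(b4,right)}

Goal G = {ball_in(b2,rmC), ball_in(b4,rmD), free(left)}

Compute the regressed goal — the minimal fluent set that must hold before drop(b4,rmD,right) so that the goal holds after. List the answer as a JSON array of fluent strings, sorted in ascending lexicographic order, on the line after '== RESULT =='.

Regress:
  G ∩ del = {}  (empty — regression defined)
  G \ add = {ball_in(b2,rmC), ball_in(b4,rmD), free(left)} \ {ball_in(b4,rmD), free(right)} = {ball_in(b2,rmC), free(left)}
  ∪ pre   = {ball_in(b2,rmC), free(left)} ∪ {carry(b4,right), robot_in(rmD)}
          = {ball_in(b2,rmC), carry(b4,right), free(left), robot_in(rmD)}

== RESULT ==
["ball_in(b2,rmC)", "carry(b4,right)", "free(left)", "robot_in(rmD)"]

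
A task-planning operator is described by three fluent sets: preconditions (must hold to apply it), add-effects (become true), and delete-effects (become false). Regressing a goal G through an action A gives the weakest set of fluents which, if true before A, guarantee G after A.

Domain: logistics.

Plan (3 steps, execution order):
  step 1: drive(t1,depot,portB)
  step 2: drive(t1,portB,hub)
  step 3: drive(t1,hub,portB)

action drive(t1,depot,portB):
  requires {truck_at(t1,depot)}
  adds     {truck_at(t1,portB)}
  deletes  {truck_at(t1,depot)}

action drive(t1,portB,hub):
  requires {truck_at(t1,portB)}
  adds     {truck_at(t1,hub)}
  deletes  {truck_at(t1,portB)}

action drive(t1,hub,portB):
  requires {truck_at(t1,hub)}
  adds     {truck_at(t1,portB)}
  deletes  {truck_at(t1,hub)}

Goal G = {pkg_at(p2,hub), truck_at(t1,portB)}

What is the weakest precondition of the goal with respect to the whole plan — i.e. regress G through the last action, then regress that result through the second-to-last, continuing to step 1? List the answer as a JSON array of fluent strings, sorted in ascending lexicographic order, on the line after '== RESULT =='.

Regress step by step:
  through step 3 (drive(t1,hub,portB)): drop {truck_at(t1,portB)}, keep {pkg_at(p2,hub)}, require {truck_at(t1,hub)}
    → {pkg_at(p2,hub), truck_at(t1,hub)}
  through step 2 (drive(t1,portB,hub)): drop {truck_at(t1,hub)}, keep {pkg_at(p2,hub)}, require {truck_at(t1,portB)}
    → {pkg_at(p2,hub), truck_at(t1,portB)}
  through step 1 (drive(t1,depot,portB)): drop {truck_at(t1,portB)}, keep {pkg_at(p2,hub)}, require {truck_at(t1,depot)}
    → {pkg_at(p2,hub), truck_at(t1,depot)}

== RESULT ==
["pkg_at(p2,hub)", "truck_at(t1,depot)"]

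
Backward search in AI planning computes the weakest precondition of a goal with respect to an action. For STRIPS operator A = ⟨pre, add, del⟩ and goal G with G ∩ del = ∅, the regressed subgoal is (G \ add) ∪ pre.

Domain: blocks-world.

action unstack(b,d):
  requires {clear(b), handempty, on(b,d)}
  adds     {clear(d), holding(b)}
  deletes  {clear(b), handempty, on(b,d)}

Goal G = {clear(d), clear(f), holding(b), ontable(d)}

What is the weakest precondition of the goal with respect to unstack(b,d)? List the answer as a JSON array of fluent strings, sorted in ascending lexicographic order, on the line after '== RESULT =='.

Regress:
  G ∩ del = {}  (empty — regression defined)
  G \ add = {clear(d), clear(f), holding(b), ontable(d)} \ {clear(d), holding(b)} = {clear(f), ontable(d)}
  ∪ pre   = {clear(f), ontable(d)} ∪ {clear(b), handempty, on(b,d)}
          = {clear(b), clear(f), handempty, on(b,d), ontable(d)}

== RESULT ==
["clear(b)", "clear(f)", "handempty", "on(b,d)", "ontable(d)"]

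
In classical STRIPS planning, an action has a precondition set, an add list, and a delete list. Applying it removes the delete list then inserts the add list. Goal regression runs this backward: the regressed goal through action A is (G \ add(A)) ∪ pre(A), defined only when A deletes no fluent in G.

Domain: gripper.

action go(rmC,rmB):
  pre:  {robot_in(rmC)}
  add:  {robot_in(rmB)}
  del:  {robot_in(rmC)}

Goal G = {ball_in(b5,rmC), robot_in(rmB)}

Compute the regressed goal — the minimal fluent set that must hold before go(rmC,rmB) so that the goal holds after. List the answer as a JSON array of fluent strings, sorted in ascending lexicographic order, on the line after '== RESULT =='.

Compute (G \ add) ∪ pre:
  G ∩ del = {}  (empty — regression defined)
  G \ add = {ball_in(b5,rmC), robot_in(rmB)} \ {robot_in(rmB)} = {ball_in(b5,rmC)}
  ∪ pre   = {ball_in(b5,rmC)} ∪ {robot_in(rmC)}
          = {ball_in(b5,rmC), robot_in(rmC)}

== RESULT ==
["ball_in(b5,rmC)", "robot_in(rmC)"]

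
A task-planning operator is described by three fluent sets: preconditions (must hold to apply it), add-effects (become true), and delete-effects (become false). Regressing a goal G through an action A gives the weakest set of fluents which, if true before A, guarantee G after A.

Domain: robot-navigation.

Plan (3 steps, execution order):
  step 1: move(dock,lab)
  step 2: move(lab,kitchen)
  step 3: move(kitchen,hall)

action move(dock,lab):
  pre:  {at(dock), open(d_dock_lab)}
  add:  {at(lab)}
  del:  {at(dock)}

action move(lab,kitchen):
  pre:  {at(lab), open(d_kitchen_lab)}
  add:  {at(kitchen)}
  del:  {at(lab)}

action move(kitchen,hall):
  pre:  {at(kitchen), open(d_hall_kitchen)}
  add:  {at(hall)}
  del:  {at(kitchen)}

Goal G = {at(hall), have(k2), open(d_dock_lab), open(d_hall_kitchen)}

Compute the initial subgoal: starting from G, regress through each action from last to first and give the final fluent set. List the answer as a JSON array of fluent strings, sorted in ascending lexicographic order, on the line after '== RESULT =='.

Work backward from the goal:
  through step 3 (move(kitchen,hall)): drop {at(hall)}, keep {have(k2), open(d_dock_lab), open(d_hall_kitchen)}, require {at(kitchen), open(d_hall_kitchen)}
    → {at(kitchen), have(k2), open(d_dock_lab), open(d_hall_kitchen)}
  through step 2 (move(lab,kitchen)): drop {at(kitchen)}, keep {have(k2), open(d_dock_lab), open(d_hall_kitchen)}, require {at(lab), open(d_kitchen_lab)}
    → {at(lab), have(k2), open(d_dock_lab), open(d_hall_kitchen), open(d_kitchen_lab)}
  through step 1 (move(dock,lab)): drop {at(lab)}, keep {have(k2), open(d_dock_lab), open(d_hall_kitchen), open(d_kitchen_lab)}, require {at(dock), open(d_dock_lab)}
    → {at(dock), have(k2), open(d_dock_lab), open(d_hall_kitchen), open(d_kitchen_lab)}

== RESULT ==
["at(dock)", "have(k2)", "open(d_dock_lab)", "open(d_hall_kitchen)", "open(d_kitchen_lab)"]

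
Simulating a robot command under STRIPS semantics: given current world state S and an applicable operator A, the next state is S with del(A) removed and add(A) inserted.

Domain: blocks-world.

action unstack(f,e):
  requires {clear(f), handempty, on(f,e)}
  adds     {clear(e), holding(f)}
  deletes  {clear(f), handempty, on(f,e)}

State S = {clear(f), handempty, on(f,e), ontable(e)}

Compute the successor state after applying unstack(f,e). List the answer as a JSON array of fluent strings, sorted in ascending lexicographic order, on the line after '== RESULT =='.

Compute (S \ del) ∪ add:
  pre ⊆ S: {clear(f), handempty, on(f,e)} ⊆ S  — applicable
  S \ del = {ontable(e)}
  ∪ add   = {clear(e), holding(f), ontable(e)}

== RESULT ==
["clear(e)", "holding(f)", "ontable(e)"]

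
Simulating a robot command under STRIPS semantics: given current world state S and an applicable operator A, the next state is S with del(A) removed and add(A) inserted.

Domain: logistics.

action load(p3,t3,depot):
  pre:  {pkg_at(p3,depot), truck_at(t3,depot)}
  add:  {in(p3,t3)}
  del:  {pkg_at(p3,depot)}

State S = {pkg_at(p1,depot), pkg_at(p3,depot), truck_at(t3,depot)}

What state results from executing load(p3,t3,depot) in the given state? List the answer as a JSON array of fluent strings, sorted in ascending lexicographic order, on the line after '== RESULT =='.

Progress:
  pre ⊆ S: {pkg_at(p3,depot), truck_at(t3,depot)} ⊆ S  — applicable
  S \ del = {pkg_at(p1,depot), truck_at(t3,depot)}
  ∪ add   = {in(p3,t3), pkg_at(p1,depot), truck_at(t3,depot)}

== RESULT ==
["in(p3,t3)", "pkg_at(p1,depot)", "truck_at(t3,depot)"]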